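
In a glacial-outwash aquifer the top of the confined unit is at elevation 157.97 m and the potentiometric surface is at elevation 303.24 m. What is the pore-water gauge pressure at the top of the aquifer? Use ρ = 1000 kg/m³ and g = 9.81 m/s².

P ≈ 1430 kPa

Pressure head at the aquifer top: ψ = h − z = 303.24 − 157.97 = 145.27 m.
P = ρgψ = 1000 × 9.81 × 145.27 = 1425099 Pa ≈ 1430 kPa.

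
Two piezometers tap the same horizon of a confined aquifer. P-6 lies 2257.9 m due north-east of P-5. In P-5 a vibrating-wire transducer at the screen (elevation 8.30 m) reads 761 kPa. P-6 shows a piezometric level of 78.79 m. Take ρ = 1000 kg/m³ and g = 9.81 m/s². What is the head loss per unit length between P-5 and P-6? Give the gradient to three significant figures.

i ≈ 0.00314 m/m

Pressure head at P-5: ψ = P/(ρg) = 761×1000 / (1000 × 9.81) = 77.57 m.
Total head at P-5: h = z + ψ = 8.30 + 77.57 = 85.87 m.
Total head at P-6: h = 78.79 m (water level in the piezometer is the total head).
Head difference: h(P-5) − h(P-6) = 85.87 − 78.79 = 7.08 m.
Hydraulic gradient: i = |Δh| / L = 7.08 / 2257.9 = 0.00314.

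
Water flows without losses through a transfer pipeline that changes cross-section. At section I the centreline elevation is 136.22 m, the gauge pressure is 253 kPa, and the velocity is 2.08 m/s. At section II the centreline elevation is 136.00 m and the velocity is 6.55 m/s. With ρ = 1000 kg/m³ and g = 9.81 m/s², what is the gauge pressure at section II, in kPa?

P₂ ≈ 236 kPa

Pressure head at I: ψ₁ = P₁/(ρg) = 253×1000 / (1000 × 9.81) = 25.79 m.
Velocity heads: v₁²/2g = 2.08²/19.62 = 0.221 m; v₂²/2g = 6.55²/19.62 = 2.187 m.
Total head H = z₁ + ψ₁ + v₁²/2g = 136.22 + 25.79 + 0.221 = 162.23 m.
ψ₂ = H − z₂ − v₂²/2g = 162.23 − 136.00 − 2.187 = 24.04 m.
P₂ = ρgψ₂ = 1000 × 9.81 × 24.04 ≈ 236 kPa.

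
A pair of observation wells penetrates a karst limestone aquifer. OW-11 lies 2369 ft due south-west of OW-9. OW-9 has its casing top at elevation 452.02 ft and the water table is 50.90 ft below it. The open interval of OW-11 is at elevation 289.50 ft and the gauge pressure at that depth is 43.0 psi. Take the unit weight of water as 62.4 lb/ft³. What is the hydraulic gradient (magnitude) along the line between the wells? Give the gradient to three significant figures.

Total head at OW-9: h = 452.02 − 50.90 = 401.12 ft.
Pressure head at OW-11: ψ = 144·P/γ = 144 × 43.0 / 62.4 = 99.23 ft.
Total head at OW-11: h = z + ψ = 289.50 + 99.23 = 388.73 ft.
Head difference: h(OW-9) − h(OW-11) = 401.12 − 388.73 = 12.39 ft.
Hydraulic gradient: i = |Δh| / L = 12.39 / 2369 = 0.00523.

i ≈ 0.00523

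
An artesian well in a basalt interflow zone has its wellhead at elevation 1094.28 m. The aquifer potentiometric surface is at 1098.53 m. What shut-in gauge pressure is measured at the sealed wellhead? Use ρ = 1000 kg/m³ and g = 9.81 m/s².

P ≈ 41.7 kPa

Head above the cap: Δh = 1098.53 − 1094.28 = 4.25 m.
P = ρgΔh = 1000 × 9.81 × 4.25 = 41692 Pa ≈ 41.7 kPa.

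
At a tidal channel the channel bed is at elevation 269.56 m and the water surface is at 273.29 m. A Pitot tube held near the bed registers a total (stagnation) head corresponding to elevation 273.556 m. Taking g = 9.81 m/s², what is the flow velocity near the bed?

Near the bed, under hydrostatic conditions, the piezometric head (z + ψ) equals the free-surface elevation, 273.29 m.
Velocity head = total − piezometric = 273.556 − 273.29 = 0.266 m.
v = √(2g·h_v) = √(2 × 9.81 × 0.266) = 2.28 m/s.

v ≈ 2.28 m/s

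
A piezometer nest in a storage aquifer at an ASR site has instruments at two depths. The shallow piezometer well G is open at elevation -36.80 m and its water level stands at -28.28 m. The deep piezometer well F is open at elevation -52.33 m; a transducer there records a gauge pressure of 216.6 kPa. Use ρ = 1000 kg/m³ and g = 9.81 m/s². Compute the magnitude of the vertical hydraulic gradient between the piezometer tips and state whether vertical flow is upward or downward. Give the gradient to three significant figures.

Total head at well G: h = -28.28 m (water level in the standpipe).
Pressure head at well F: ψ = P/(ρg) = 216.6×1000 / (1000 × 9.81) = 22.08 m.
Total head at well F: h = z + ψ = -52.33 + 22.08 = -30.25 m.
Δh = h(well G) − h(well F) = -28.28 − (-30.25) = 1.97 m.
Vertical separation Δz = -36.80 − (-52.33) = 15.53 m.
|i_v| = |Δh| / Δz = 1.97 / 15.53 = 0.127.
Head is higher in the shallow piezometer, so vertical flow is downward (recharge condition).

|i_v| ≈ 0.127; vertical flow is downward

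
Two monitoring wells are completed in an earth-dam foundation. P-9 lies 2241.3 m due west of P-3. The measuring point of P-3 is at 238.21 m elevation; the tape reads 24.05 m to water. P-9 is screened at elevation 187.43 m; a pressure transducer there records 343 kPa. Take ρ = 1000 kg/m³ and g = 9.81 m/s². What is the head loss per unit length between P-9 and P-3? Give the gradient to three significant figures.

i ≈ 0.00367 m/m

Total head at P-3: h = 238.21 − 24.05 = 214.16 m.
Pressure head at P-9: ψ = P/(ρg) = 343×1000 / (1000 × 9.81) = 34.96 m.
Total head at P-9: h = z + ψ = 187.43 + 34.96 = 222.39 m.
Head difference: h(P-3) − h(P-9) = 214.16 − 222.39 = -8.23 m.
Hydraulic gradient: i = |Δh| / L = 8.23 / 2241.3 = 0.00367.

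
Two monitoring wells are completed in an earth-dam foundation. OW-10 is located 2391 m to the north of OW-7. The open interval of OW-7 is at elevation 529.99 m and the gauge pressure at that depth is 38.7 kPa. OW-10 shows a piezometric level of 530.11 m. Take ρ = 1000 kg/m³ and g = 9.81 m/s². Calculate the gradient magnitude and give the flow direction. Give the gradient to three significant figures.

Pressure head at OW-7: ψ = P/(ρg) = 38.7×1000 / (1000 × 9.81) = 3.94 m.
Total head at OW-7: h = z + ψ = 529.99 + 3.94 = 533.93 m.
Total head at OW-10: h = 530.11 m (water level in the piezometer is the total head).
Head difference: h(OW-7) − h(OW-10) = 533.93 − 530.11 = 3.82 m.
Hydraulic gradient: i = |Δh| / L = 3.82 / 2391 = 0.00160.
Flow is from higher to lower head: from OW-7 toward OW-10, i.e. toward the north.

i ≈ 0.00160; groundwater flows toward the north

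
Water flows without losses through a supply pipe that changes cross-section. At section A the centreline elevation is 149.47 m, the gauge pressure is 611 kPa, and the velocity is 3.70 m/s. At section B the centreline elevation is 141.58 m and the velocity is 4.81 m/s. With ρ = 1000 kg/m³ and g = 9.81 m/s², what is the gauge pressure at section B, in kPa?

Pressure head at A: ψ₁ = P₁/(ρg) = 611×1000 / (1000 × 9.81) = 62.28 m.
Velocity heads: v₁²/2g = 3.70²/19.62 = 0.698 m; v₂²/2g = 4.81²/19.62 = 1.179 m.
Total head H = z₁ + ψ₁ + v₁²/2g = 149.47 + 62.28 + 0.698 = 212.45 m.
ψ₂ = H − z₂ − v₂²/2g = 212.45 − 141.58 − 1.179 = 69.69 m.
P₂ = ρgψ₂ = 1000 × 9.81 × 69.69 ≈ 684 kPa.

P₂ ≈ 684 kPa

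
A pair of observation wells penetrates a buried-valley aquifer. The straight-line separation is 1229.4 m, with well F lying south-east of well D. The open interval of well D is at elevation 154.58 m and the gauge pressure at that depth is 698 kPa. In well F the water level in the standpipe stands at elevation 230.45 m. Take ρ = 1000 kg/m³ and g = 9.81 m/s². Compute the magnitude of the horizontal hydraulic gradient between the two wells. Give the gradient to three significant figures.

i ≈ 0.00384

Pressure head at well D: ψ = P/(ρg) = 698×1000 / (1000 × 9.81) = 71.15 m.
Total head at well D: h = z + ψ = 154.58 + 71.15 = 225.73 m.
Total head at well F: h = 230.45 m (water level in the piezometer is the total head).
Head difference: h(well D) − h(well F) = 225.73 − 230.45 = -4.72 m.
Hydraulic gradient: i = |Δh| / L = 4.72 / 1229.4 = 0.00384.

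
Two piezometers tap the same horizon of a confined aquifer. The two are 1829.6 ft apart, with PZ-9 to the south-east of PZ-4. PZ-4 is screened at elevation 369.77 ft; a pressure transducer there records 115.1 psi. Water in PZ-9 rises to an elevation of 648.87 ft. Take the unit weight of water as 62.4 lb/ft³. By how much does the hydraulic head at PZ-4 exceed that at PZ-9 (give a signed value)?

Δh ≈ -13.48 ft

Pressure head at PZ-4: ψ = 144·P/γ = 144 × 115.1 / 62.4 = 265.62 ft.
Total head at PZ-4: h = z + ψ = 369.77 + 265.62 = 635.39 ft.
Total head at PZ-9: h = 648.87 ft (water level in the piezometer is the total head).
Head difference: h(PZ-4) − h(PZ-9) = 635.39 − 648.87 = -13.48 ft.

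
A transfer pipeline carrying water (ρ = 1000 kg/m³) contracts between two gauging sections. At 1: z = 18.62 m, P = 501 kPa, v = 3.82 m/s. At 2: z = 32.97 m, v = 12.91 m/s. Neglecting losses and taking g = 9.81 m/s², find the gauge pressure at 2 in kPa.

Pressure head at 1: ψ₁ = P₁/(ρg) = 501×1000 / (1000 × 9.81) = 51.07 m.
Velocity heads: v₁²/2g = 3.82²/19.62 = 0.744 m; v₂²/2g = 12.91²/19.62 = 8.495 m.
Total head H = z₁ + ψ₁ + v₁²/2g = 18.62 + 51.07 + 0.744 = 70.43 m.
ψ₂ = H − z₂ − v₂²/2g = 70.43 − 32.97 − 8.495 = 28.97 m.
P₂ = ρgψ₂ = 1000 × 9.81 × 28.97 ≈ 284 kPa.

P₂ ≈ 284 kPa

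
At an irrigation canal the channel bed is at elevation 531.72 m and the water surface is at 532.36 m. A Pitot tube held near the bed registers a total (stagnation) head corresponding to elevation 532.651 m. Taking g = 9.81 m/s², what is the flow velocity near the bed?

Near the bed, under hydrostatic conditions, the piezometric head (z + ψ) equals the free-surface elevation, 532.36 m.
Velocity head = total − piezometric = 532.651 − 532.36 = 0.291 m.
v = √(2g·h_v) = √(2 × 9.81 × 0.291) = 2.39 m/s.

v ≈ 2.39 m/s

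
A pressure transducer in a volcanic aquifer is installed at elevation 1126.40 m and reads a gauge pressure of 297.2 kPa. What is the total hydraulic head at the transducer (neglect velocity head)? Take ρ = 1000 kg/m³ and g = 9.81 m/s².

ψ = P/(ρg) = 297.2×1000 / (1000 × 9.81) = 30.30 m.
h = z + ψ = 1126.40 + 30.30 = 1156.70 m.

h ≈ 1156.70 m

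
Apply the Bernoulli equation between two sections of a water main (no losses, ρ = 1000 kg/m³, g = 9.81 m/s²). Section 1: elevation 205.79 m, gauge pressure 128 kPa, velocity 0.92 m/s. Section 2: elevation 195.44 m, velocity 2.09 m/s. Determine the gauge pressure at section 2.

P₂ ≈ 228 kPa

Pressure head at 1: ψ₁ = P₁/(ρg) = 128×1000 / (1000 × 9.81) = 13.05 m.
Velocity heads: v₁²/2g = 0.92²/19.62 = 0.043 m; v₂²/2g = 2.09²/19.62 = 0.223 m.
Total head H = z₁ + ψ₁ + v₁²/2g = 205.79 + 13.05 + 0.043 = 218.88 m.
ψ₂ = H − z₂ − v₂²/2g = 218.88 − 195.44 − 0.223 = 23.22 m.
P₂ = ρgψ₂ = 1000 × 9.81 × 23.22 ≈ 228 kPa.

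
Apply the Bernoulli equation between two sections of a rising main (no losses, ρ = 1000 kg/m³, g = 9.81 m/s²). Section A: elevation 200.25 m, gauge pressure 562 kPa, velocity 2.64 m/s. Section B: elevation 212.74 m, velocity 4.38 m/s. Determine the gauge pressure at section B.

Pressure head at A: ψ₁ = P₁/(ρg) = 562×1000 / (1000 × 9.81) = 57.29 m.
Velocity heads: v₁²/2g = 2.64²/19.62 = 0.355 m; v₂²/2g = 4.38²/19.62 = 0.978 m.
Total head H = z₁ + ψ₁ + v₁²/2g = 200.25 + 57.29 + 0.355 = 257.90 m.
ψ₂ = H − z₂ − v₂²/2g = 257.90 − 212.74 − 0.978 = 44.18 m.
P₂ = ρgψ₂ = 1000 × 9.81 × 44.18 ≈ 433 kPa.

P₂ ≈ 433 kPa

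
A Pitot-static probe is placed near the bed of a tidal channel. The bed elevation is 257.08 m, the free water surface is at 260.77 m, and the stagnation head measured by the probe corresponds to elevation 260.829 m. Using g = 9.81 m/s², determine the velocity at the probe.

Near the bed, under hydrostatic conditions, the piezometric head (z + ψ) equals the free-surface elevation, 260.77 m.
Velocity head = total − piezometric = 260.829 − 260.77 = 0.059 m.
v = √(2g·h_v) = √(2 × 9.81 × 0.059) = 1.08 m/s.

v ≈ 1.08 m/s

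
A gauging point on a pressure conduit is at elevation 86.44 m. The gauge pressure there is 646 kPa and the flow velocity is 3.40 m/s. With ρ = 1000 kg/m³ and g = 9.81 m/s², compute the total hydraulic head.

Pressure head ψ = P/(ρg) = 646×1000 / (1000 × 9.81) = 65.85 m.
Velocity head = v²/(2g) = 3.40² / (2 × 9.81) = 0.589 m.
h = z + ψ + v²/(2g) = 86.44 + 65.85 + 0.589 = 152.88 m.

h ≈ 152.88 m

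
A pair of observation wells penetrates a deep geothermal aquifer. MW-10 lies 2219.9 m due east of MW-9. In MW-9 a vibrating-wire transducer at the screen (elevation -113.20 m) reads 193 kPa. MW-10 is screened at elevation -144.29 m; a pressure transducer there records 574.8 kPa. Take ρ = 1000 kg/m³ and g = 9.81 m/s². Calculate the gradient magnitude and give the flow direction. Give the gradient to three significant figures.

Pressure head at MW-9: ψ = P/(ρg) = 193×1000 / (1000 × 9.81) = 19.67 m.
Total head at MW-9: h = z + ψ = -113.20 + 19.67 = -93.53 m.
Pressure head at MW-10: ψ = P/(ρg) = 574.8×1000 / (1000 × 9.81) = 58.59 m.
Total head at MW-10: h = z + ψ = -144.29 + 58.59 = -85.70 m.
Head difference: h(MW-9) − h(MW-10) = -93.53 − (-85.70) = -7.83 m.
Hydraulic gradient: i = |Δh| / L = 7.83 / 2219.9 = 0.00353.
Flow is from higher to lower head: from MW-10 toward MW-9, i.e. toward the west.

i ≈ 0.00353; groundwater flows toward the west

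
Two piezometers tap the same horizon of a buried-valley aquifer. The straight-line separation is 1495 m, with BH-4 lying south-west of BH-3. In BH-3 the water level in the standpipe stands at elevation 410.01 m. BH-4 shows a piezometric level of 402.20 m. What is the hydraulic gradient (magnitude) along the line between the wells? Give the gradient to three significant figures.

i ≈ 0.00522

Total head at BH-3: h = 410.01 m (water level in the piezometer is the total head).
Total head at BH-4: h = 402.20 m (water level in the piezometer is the total head).
Head difference: h(BH-3) − h(BH-4) = 410.01 − 402.20 = 7.81 m.
Hydraulic gradient: i = |Δh| / L = 7.81 / 1495 = 0.00522.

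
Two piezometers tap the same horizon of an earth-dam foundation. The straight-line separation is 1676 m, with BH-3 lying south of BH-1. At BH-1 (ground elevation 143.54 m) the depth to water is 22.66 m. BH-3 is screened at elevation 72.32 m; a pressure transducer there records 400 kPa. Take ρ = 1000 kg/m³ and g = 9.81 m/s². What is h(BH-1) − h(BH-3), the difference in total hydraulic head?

Total head at BH-1: h = 143.54 − 22.66 = 120.88 m.
Pressure head at BH-3: ψ = P/(ρg) = 400×1000 / (1000 × 9.81) = 40.77 m.
Total head at BH-3: h = z + ψ = 72.32 + 40.77 = 113.09 m.
Head difference: h(BH-1) − h(BH-3) = 120.88 − 113.09 = 7.79 m.

Δh ≈ 7.79 m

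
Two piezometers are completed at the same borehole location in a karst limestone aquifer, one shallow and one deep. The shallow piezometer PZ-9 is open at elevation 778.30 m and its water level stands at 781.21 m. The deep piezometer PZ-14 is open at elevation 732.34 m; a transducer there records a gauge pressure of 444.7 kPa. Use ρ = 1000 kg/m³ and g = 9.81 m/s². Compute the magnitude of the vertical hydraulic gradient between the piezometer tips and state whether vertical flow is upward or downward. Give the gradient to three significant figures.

|i_v| ≈ 0.0770; vertical flow is downward

Total head at PZ-9: h = 781.21 m (water level in the standpipe).
Pressure head at PZ-14: ψ = P/(ρg) = 444.7×1000 / (1000 × 9.81) = 45.33 m.
Total head at PZ-14: h = z + ψ = 732.34 + 45.33 = 777.67 m.
Δh = h(PZ-9) − h(PZ-14) = 781.21 − 777.67 = 3.54 m.
Vertical separation Δz = 778.30 − 732.34 = 45.96 m.
|i_v| = |Δh| / Δz = 3.54 / 45.96 = 0.0770.
Head is higher in the shallow piezometer, so vertical flow is downward (recharge condition).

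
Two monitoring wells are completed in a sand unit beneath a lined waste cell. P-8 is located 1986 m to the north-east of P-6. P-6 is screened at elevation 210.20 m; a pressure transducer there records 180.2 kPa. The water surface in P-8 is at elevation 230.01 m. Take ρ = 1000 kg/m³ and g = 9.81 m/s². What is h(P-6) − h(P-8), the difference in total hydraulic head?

Pressure head at P-6: ψ = P/(ρg) = 180.2×1000 / (1000 × 9.81) = 18.37 m.
Total head at P-6: h = z + ψ = 210.20 + 18.37 = 228.57 m.
Total head at P-8: h = 230.01 m (water level in the piezometer is the total head).
Head difference: h(P-6) − h(P-8) = 228.57 − 230.01 = -1.44 m.

Δh ≈ -1.44 m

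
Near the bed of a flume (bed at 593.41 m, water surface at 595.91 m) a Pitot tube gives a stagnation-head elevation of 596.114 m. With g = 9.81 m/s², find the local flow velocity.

Near the bed, under hydrostatic conditions, the piezometric head (z + ψ) equals the free-surface elevation, 595.91 m.
Velocity head = total − piezometric = 596.114 − 595.91 = 0.204 m.
v = √(2g·h_v) = √(2 × 9.81 × 0.204) = 2.00 m/s.

v ≈ 2.00 m/s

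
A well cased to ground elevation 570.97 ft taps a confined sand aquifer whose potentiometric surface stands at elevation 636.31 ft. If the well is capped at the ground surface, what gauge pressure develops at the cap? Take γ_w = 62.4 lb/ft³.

P ≈ 28.3 psi

Head above the cap: Δh = 636.31 − 570.97 = 65.34 ft.
P = γΔh/144 = 62.4 × 65.34 / 144 = 28.3 psi.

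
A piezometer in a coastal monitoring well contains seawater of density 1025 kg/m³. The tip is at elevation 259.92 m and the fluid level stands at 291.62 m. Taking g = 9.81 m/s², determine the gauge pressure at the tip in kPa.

P ≈ 319 kPa

Pressure head ψ = h − z = 291.62 − 259.92 = 31.70 m.
P = ρgψ = 1025 × 9.81 × 31.70 = 318751 Pa ≈ 319 kPa.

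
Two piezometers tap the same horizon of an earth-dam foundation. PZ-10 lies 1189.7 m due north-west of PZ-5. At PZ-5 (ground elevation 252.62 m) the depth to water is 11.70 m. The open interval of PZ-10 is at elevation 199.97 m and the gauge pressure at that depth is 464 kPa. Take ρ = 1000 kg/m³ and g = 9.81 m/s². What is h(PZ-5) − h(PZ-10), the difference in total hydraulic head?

Total head at PZ-5: h = 252.62 − 11.70 = 240.92 m.
Pressure head at PZ-10: ψ = P/(ρg) = 464×1000 / (1000 × 9.81) = 47.30 m.
Total head at PZ-10: h = z + ψ = 199.97 + 47.30 = 247.27 m.
Head difference: h(PZ-5) − h(PZ-10) = 240.92 − 247.27 = -6.35 m.

Δh ≈ -6.35 m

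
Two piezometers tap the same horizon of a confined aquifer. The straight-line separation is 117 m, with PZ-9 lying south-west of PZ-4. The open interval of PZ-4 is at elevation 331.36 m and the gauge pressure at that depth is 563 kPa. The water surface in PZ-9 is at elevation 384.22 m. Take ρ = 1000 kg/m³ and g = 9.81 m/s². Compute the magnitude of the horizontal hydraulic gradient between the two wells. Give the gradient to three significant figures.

Pressure head at PZ-4: ψ = P/(ρg) = 563×1000 / (1000 × 9.81) = 57.39 m.
Total head at PZ-4: h = z + ψ = 331.36 + 57.39 = 388.75 m.
Total head at PZ-9: h = 384.22 m (water level in the piezometer is the total head).
Head difference: h(PZ-4) − h(PZ-9) = 388.75 − 384.22 = 4.53 m.
Hydraulic gradient: i = |Δh| / L = 4.53 / 117 = 0.0387.

i ≈ 0.0387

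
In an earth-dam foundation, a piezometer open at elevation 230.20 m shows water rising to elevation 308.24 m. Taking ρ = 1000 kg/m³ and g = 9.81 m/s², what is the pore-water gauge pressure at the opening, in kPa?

P ≈ 766 kPa

Pressure head ψ = h − z = 308.24 − 230.20 = 78.04 m.
P = ρgψ = 1000 × 9.81 × 78.04 = 765572 Pa ≈ 766 kPa.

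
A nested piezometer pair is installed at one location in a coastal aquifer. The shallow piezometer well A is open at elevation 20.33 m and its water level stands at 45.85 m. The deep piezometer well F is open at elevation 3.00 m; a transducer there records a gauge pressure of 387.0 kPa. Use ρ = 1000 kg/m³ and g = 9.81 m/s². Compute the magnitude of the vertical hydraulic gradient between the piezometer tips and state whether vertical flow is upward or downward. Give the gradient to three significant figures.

|i_v| ≈ 0.196; vertical flow is downward

Total head at well A: h = 45.85 m (water level in the standpipe).
Pressure head at well F: ψ = P/(ρg) = 387.0×1000 / (1000 × 9.81) = 39.45 m.
Total head at well F: h = z + ψ = 3.00 + 39.45 = 42.45 m.
Δh = h(well A) − h(well F) = 45.85 − 42.45 = 3.40 m.
Vertical separation Δz = 20.33 − 3.00 = 17.33 m.
|i_v| = |Δh| / Δz = 3.40 / 17.33 = 0.196.
Head is higher in the shallow piezometer, so vertical flow is downward (recharge condition).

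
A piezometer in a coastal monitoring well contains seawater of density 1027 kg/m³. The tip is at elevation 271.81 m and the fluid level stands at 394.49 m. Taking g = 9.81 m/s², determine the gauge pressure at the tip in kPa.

P ≈ 1240 kPa

Pressure head ψ = h − z = 394.49 − 271.81 = 122.68 m.
P = ρgψ = 1027 × 9.81 × 122.68 = 1235985 Pa ≈ 1240 kPa.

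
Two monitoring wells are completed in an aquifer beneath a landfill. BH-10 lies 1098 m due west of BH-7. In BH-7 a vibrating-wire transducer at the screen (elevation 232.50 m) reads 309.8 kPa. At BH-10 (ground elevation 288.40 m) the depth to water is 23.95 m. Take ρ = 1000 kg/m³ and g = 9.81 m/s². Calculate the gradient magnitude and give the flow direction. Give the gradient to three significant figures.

Pressure head at BH-7: ψ = P/(ρg) = 309.8×1000 / (1000 × 9.81) = 31.58 m.
Total head at BH-7: h = z + ψ = 232.50 + 31.58 = 264.08 m.
Total head at BH-10: h = 288.40 − 23.95 = 264.45 m.
Head difference: h(BH-7) − h(BH-10) = 264.08 − 264.45 = -0.37 m.
Hydraulic gradient: i = |Δh| / L = 0.37 / 1098 = 0.000337.
Flow is from higher to lower head: from BH-10 toward BH-7, i.e. toward the east.

i ≈ 0.000337; groundwater flows toward the east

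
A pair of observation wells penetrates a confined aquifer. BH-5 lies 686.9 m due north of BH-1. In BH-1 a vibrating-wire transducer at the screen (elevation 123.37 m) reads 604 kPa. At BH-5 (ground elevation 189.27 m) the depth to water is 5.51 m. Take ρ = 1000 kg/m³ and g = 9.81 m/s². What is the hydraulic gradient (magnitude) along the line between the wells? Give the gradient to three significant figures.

i ≈ 0.00172

Pressure head at BH-1: ψ = P/(ρg) = 604×1000 / (1000 × 9.81) = 61.57 m.
Total head at BH-1: h = z + ψ = 123.37 + 61.57 = 184.94 m.
Total head at BH-5: h = 189.27 − 5.51 = 183.76 m.
Head difference: h(BH-1) − h(BH-5) = 184.94 − 183.76 = 1.18 m.
Hydraulic gradient: i = |Δh| / L = 1.18 / 686.9 = 0.00172.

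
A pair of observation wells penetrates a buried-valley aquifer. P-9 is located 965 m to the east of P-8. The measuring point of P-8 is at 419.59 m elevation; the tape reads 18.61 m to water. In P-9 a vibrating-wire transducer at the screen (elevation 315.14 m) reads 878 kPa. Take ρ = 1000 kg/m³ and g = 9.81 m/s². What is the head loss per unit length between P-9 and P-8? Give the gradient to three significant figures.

Total head at P-8: h = 419.59 − 18.61 = 400.98 m.
Pressure head at P-9: ψ = P/(ρg) = 878×1000 / (1000 × 9.81) = 89.50 m.
Total head at P-9: h = z + ψ = 315.14 + 89.50 = 404.64 m.
Head difference: h(P-8) − h(P-9) = 400.98 − 404.64 = -3.66 m.
Hydraulic gradient: i = |Δh| / L = 3.66 / 965 = 0.00379.

i ≈ 0.00379 m/m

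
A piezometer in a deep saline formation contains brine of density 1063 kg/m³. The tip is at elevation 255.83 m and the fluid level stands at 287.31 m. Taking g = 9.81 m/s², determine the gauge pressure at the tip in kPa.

Pressure head ψ = h − z = 287.31 − 255.83 = 31.48 m.
P = ρgψ = 1063 × 9.81 × 31.48 = 328274 Pa ≈ 328 kPa.

P ≈ 328 kPa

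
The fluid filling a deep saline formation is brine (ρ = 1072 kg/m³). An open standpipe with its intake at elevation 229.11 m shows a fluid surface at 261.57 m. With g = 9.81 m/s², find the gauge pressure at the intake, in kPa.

P ≈ 341 kPa

Pressure head ψ = h − z = 261.57 − 229.11 = 32.46 m.
P = ρgψ = 1072 × 9.81 × 32.46 = 341360 Pa ≈ 341 kPa.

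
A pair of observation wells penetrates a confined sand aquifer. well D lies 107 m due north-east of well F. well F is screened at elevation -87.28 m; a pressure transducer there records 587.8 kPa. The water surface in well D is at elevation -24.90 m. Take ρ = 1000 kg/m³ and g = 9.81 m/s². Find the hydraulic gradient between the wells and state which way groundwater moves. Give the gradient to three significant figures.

i ≈ 0.0230; groundwater flows toward the south-west

Pressure head at well F: ψ = P/(ρg) = 587.8×1000 / (1000 × 9.81) = 59.92 m.
Total head at well F: h = z + ψ = -87.28 + 59.92 = -27.36 m.
Total head at well D: h = -24.90 m (water level in the piezometer is the total head).
Head difference: h(well F) − h(well D) = -27.36 − (-24.90) = -2.46 m.
Hydraulic gradient: i = |Δh| / L = 2.46 / 107 = 0.0230.
Flow is from higher to lower head: from well D toward well F, i.e. toward the south-west.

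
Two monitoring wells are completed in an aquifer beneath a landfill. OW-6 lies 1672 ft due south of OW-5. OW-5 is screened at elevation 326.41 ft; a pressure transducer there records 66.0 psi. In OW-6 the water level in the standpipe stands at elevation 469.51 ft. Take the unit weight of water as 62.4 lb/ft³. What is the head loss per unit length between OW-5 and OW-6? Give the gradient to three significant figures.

i ≈ 0.00551 ft/ft

Pressure head at OW-5: ψ = 144·P/γ = 144 × 66.0 / 62.4 = 152.31 ft.
Total head at OW-5: h = z + ψ = 326.41 + 152.31 = 478.72 ft.
Total head at OW-6: h = 469.51 ft (water level in the piezometer is the total head).
Head difference: h(OW-5) − h(OW-6) = 478.72 − 469.51 = 9.21 ft.
Hydraulic gradient: i = |Δh| / L = 9.21 / 1672 = 0.00551.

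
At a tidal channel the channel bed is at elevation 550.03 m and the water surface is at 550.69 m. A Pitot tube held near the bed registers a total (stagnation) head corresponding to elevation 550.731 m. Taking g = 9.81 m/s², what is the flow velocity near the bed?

v ≈ 0.897 m/s

Near the bed, under hydrostatic conditions, the piezometric head (z + ψ) equals the free-surface elevation, 550.69 m.
Velocity head = total − piezometric = 550.731 − 550.69 = 0.041 m.
v = √(2g·h_v) = √(2 × 9.81 × 0.041) = 0.897 m/s.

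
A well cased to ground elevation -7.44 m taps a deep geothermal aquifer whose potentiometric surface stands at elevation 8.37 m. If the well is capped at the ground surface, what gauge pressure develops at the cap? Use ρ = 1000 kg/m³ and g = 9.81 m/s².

P ≈ 155 kPa

Head above the cap: Δh = 8.37 − (-7.44) = 15.81 m.
P = ρgΔh = 1000 × 9.81 × 15.81 = 155096 Pa ≈ 155 kPa.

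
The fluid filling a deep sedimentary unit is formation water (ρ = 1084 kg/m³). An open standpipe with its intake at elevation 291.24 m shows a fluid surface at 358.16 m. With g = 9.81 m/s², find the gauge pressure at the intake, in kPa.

P ≈ 712 kPa

Pressure head ψ = h − z = 358.16 − 291.24 = 66.92 m.
P = ρgψ = 1084 × 9.81 × 66.92 = 711630 Pa ≈ 712 kPa.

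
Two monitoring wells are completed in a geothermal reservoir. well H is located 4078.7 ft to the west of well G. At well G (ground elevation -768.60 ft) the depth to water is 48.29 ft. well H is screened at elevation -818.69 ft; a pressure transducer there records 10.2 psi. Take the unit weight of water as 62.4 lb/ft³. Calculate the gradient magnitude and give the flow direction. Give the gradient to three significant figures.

i ≈ 0.00533; groundwater flows toward the east

Total head at well G: h = -768.60 − 48.29 = -816.89 ft.
Pressure head at well H: ψ = 144·P/γ = 144 × 10.2 / 62.4 = 23.54 ft.
Total head at well H: h = z + ψ = -818.69 + 23.54 = -795.15 ft.
Head difference: h(well G) − h(well H) = -816.89 − (-795.15) = -21.74 ft.
Hydraulic gradient: i = |Δh| / L = 21.74 / 4078.7 = 0.00533.
Flow is from higher to lower head: from well H toward well G, i.e. toward the east.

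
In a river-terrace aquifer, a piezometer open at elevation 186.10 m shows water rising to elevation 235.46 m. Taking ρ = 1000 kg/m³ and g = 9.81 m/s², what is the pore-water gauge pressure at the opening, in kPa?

Pressure head ψ = h − z = 235.46 − 186.10 = 49.36 m.
P = ρgψ = 1000 × 9.81 × 49.36 = 484222 Pa ≈ 484 kPa.

P ≈ 484 kPa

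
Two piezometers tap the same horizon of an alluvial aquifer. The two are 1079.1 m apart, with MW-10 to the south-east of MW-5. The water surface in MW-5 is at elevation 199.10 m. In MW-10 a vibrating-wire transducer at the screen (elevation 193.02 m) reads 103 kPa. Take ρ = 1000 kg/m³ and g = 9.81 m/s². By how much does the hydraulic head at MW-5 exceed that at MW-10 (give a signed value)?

Δh ≈ -4.42 m

Total head at MW-5: h = 199.10 m (water level in the piezometer is the total head).
Pressure head at MW-10: ψ = P/(ρg) = 103×1000 / (1000 × 9.81) = 10.50 m.
Total head at MW-10: h = z + ψ = 193.02 + 10.50 = 203.52 m.
Head difference: h(MW-5) − h(MW-10) = 199.10 − 203.52 = -4.42 m.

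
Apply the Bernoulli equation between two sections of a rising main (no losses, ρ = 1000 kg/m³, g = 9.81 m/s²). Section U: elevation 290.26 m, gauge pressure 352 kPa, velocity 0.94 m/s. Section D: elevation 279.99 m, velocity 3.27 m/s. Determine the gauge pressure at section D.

Pressure head at U: ψ₁ = P₁/(ρg) = 352×1000 / (1000 × 9.81) = 35.88 m.
Velocity heads: v₁²/2g = 0.94²/19.62 = 0.045 m; v₂²/2g = 3.27²/19.62 = 0.545 m.
Total head H = z₁ + ψ₁ + v₁²/2g = 290.26 + 35.88 + 0.045 = 326.19 m.
ψ₂ = H − z₂ − v₂²/2g = 326.19 − 279.99 − 0.545 = 45.65 m.
P₂ = ρgψ₂ = 1000 × 9.81 × 45.65 ≈ 448 kPa.

P₂ ≈ 448 kPa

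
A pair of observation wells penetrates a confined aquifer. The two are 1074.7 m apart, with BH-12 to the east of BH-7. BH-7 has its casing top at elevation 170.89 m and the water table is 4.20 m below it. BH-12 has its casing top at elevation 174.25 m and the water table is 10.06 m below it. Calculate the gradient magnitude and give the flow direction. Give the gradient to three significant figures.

Total head at BH-7: h = 170.89 − 4.20 = 166.69 m.
Total head at BH-12: h = 174.25 − 10.06 = 164.19 m.
Head difference: h(BH-7) − h(BH-12) = 166.69 − 164.19 = 2.50 m.
Hydraulic gradient: i = |Δh| / L = 2.50 / 1074.7 = 0.00233.
Flow is from higher to lower head: from BH-7 toward BH-12, i.e. toward the east.

i ≈ 0.00233; groundwater flows toward the east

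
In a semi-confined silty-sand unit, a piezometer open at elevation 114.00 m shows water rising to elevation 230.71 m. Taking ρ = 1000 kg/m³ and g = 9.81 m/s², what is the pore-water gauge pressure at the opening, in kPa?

Pressure head ψ = h − z = 230.71 − 114.00 = 116.71 m.
P = ρgψ = 1000 × 9.81 × 116.71 = 1144925 Pa ≈ 1140 kPa.

P ≈ 1140 kPa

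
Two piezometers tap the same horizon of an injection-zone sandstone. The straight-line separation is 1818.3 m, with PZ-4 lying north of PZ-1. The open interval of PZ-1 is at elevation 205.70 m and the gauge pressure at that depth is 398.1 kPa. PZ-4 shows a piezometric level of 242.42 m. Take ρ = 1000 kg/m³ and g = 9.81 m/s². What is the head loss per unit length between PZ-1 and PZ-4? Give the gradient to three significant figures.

Pressure head at PZ-1: ψ = P/(ρg) = 398.1×1000 / (1000 × 9.81) = 40.58 m.
Total head at PZ-1: h = z + ψ = 205.70 + 40.58 = 246.28 m.
Total head at PZ-4: h = 242.42 m (water level in the piezometer is the total head).
Head difference: h(PZ-1) − h(PZ-4) = 246.28 − 242.42 = 3.86 m.
Hydraulic gradient: i = |Δh| / L = 3.86 / 1818.3 = 0.00212.

i ≈ 0.00212 m/m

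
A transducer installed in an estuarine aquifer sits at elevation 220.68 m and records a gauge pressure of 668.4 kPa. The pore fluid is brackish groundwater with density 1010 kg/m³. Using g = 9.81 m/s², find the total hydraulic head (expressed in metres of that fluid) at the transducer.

h ≈ 288.14 m

ψ = P/(ρg) = 668.4×1000 / (1010 × 9.81) = 67.46 m.
h = z + ψ = 220.68 + 67.46 = 288.14 m.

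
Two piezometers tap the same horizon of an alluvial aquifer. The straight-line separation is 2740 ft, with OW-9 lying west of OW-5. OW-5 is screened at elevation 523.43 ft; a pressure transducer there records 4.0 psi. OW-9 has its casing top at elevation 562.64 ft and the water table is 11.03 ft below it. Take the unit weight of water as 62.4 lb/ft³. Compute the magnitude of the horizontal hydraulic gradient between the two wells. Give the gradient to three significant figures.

i ≈ 0.00692

Pressure head at OW-5: ψ = 144·P/γ = 144 × 4.0 / 62.4 = 9.23 ft.
Total head at OW-5: h = z + ψ = 523.43 + 9.23 = 532.66 ft.
Total head at OW-9: h = 562.64 − 11.03 = 551.61 ft.
Head difference: h(OW-5) − h(OW-9) = 532.66 − 551.61 = -18.95 ft.
Hydraulic gradient: i = |Δh| / L = 18.95 / 2740 = 0.00692.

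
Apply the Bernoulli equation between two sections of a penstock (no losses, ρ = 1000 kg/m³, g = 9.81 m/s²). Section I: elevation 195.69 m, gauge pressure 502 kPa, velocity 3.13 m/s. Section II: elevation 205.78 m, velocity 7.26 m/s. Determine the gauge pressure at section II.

Pressure head at I: ψ₁ = P₁/(ρg) = 502×1000 / (1000 × 9.81) = 51.17 m.
Velocity heads: v₁²/2g = 3.13²/19.62 = 0.499 m; v₂²/2g = 7.26²/19.62 = 2.686 m.
Total head H = z₁ + ψ₁ + v₁²/2g = 195.69 + 51.17 + 0.499 = 247.36 m.
ψ₂ = H − z₂ − v₂²/2g = 247.36 − 205.78 − 2.686 = 38.89 m.
P₂ = ρgψ₂ = 1000 × 9.81 × 38.89 ≈ 382 kPa.

P₂ ≈ 382 kPa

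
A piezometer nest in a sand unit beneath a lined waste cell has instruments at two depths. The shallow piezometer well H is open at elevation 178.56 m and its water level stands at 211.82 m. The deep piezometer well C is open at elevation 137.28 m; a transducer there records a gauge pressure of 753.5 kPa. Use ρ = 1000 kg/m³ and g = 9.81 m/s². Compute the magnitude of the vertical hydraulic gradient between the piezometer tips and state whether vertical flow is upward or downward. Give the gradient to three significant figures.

Total head at well H: h = 211.82 m (water level in the standpipe).
Pressure head at well C: ψ = P/(ρg) = 753.5×1000 / (1000 × 9.81) = 76.81 m.
Total head at well C: h = z + ψ = 137.28 + 76.81 = 214.09 m.
Δh = h(well H) − h(well C) = 211.82 − 214.09 = -2.27 m.
Vertical separation Δz = 178.56 − 137.28 = 41.28 m.
|i_v| = |Δh| / Δz = 2.27 / 41.28 = 0.0550.
Head is higher in the deep piezometer, so vertical flow is upward (discharge condition).

|i_v| ≈ 0.0550; vertical flow is upward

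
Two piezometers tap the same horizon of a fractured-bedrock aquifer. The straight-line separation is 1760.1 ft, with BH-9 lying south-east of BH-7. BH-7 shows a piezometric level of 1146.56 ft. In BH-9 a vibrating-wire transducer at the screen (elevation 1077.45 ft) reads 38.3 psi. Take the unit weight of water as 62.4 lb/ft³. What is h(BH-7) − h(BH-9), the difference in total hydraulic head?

Δh ≈ -19.27 ft

Total head at BH-7: h = 1146.56 ft (water level in the piezometer is the total head).
Pressure head at BH-9: ψ = 144·P/γ = 144 × 38.3 / 62.4 = 88.38 ft.
Total head at BH-9: h = z + ψ = 1077.45 + 88.38 = 1165.83 ft.
Head difference: h(BH-7) − h(BH-9) = 1146.56 − 1165.83 = -19.27 ft.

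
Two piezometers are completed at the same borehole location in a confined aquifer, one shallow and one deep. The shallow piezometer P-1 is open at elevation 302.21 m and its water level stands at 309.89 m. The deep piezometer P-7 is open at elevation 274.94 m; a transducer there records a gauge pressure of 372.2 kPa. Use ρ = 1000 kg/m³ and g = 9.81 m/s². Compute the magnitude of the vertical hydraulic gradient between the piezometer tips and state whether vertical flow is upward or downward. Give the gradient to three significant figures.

|i_v| ≈ 0.110; vertical flow is upward

Total head at P-1: h = 309.89 m (water level in the standpipe).
Pressure head at P-7: ψ = P/(ρg) = 372.2×1000 / (1000 × 9.81) = 37.94 m.
Total head at P-7: h = z + ψ = 274.94 + 37.94 = 312.88 m.
Δh = h(P-1) − h(P-7) = 309.89 − 312.88 = -2.99 m.
Vertical separation Δz = 302.21 − 274.94 = 27.27 m.
|i_v| = |Δh| / Δz = 2.99 / 27.27 = 0.110.
Head is higher in the deep piezometer, so vertical flow is upward (discharge condition).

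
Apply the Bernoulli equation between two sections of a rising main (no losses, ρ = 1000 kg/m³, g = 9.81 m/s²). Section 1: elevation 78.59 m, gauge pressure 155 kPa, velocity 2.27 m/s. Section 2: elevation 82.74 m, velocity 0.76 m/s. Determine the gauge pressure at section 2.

P₂ ≈ 117 kPa

Pressure head at 1: ψ₁ = P₁/(ρg) = 155×1000 / (1000 × 9.81) = 15.80 m.
Velocity heads: v₁²/2g = 2.27²/19.62 = 0.263 m; v₂²/2g = 0.76²/19.62 = 0.029 m.
Total head H = z₁ + ψ₁ + v₁²/2g = 78.59 + 15.80 + 0.263 = 94.65 m.
ψ₂ = H − z₂ − v₂²/2g = 94.65 − 82.74 − 0.029 = 11.88 m.
P₂ = ρgψ₂ = 1000 × 9.81 × 11.88 ≈ 117 kPa.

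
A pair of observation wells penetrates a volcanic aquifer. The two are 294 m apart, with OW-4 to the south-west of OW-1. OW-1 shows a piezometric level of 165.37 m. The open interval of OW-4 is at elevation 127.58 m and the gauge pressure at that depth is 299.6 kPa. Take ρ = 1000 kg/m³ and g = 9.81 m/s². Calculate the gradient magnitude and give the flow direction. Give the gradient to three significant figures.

i ≈ 0.0247; groundwater flows toward the south-west

Total head at OW-1: h = 165.37 m (water level in the piezometer is the total head).
Pressure head at OW-4: ψ = P/(ρg) = 299.6×1000 / (1000 × 9.81) = 30.54 m.
Total head at OW-4: h = z + ψ = 127.58 + 30.54 = 158.12 m.
Head difference: h(OW-1) − h(OW-4) = 165.37 − 158.12 = 7.25 m.
Hydraulic gradient: i = |Δh| / L = 7.25 / 294 = 0.0247.
Flow is from higher to lower head: from OW-1 toward OW-4, i.e. toward the south-west.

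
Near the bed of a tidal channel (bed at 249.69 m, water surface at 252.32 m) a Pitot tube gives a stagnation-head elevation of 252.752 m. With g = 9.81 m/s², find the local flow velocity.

Near the bed, under hydrostatic conditions, the piezometric head (z + ψ) equals the free-surface elevation, 252.32 m.
Velocity head = total − piezometric = 252.752 − 252.32 = 0.432 m.
v = √(2g·h_v) = √(2 × 9.81 × 0.432) = 2.91 m/s.

v ≈ 2.91 m/s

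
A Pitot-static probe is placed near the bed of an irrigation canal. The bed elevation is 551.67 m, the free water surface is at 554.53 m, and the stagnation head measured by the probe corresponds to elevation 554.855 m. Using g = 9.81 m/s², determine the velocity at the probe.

Near the bed, under hydrostatic conditions, the piezometric head (z + ψ) equals the free-surface elevation, 554.53 m.
Velocity head = total − piezometric = 554.855 − 554.53 = 0.325 m.
v = √(2g·h_v) = √(2 × 9.81 × 0.325) = 2.53 m/s.

v ≈ 2.53 m/s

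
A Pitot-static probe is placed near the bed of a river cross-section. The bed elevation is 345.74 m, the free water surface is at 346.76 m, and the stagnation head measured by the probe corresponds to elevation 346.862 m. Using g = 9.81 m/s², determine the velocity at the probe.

Near the bed, under hydrostatic conditions, the piezometric head (z + ψ) equals the free-surface elevation, 346.76 m.
Velocity head = total − piezometric = 346.862 − 346.76 = 0.102 m.
v = √(2g·h_v) = √(2 × 9.81 × 0.102) = 1.41 m/s.

v ≈ 1.41 m/s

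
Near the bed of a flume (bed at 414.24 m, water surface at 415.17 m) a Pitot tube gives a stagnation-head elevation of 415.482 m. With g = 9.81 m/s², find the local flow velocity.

v ≈ 2.47 m/s

Near the bed, under hydrostatic conditions, the piezometric head (z + ψ) equals the free-surface elevation, 415.17 m.
Velocity head = total − piezometric = 415.482 − 415.17 = 0.312 m.
v = √(2g·h_v) = √(2 × 9.81 × 0.312) = 2.47 m/s.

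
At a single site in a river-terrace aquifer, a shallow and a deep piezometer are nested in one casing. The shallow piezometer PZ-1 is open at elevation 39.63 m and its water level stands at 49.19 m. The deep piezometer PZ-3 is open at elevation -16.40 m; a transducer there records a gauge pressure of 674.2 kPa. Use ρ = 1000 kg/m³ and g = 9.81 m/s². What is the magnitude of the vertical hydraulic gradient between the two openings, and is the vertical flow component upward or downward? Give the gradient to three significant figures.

Total head at PZ-1: h = 49.19 m (water level in the standpipe).
Pressure head at PZ-3: ψ = P/(ρg) = 674.2×1000 / (1000 × 9.81) = 68.73 m.
Total head at PZ-3: h = z + ψ = -16.40 + 68.73 = 52.33 m.
Δh = h(PZ-1) − h(PZ-3) = 49.19 − 52.33 = -3.14 m.
Vertical separation Δz = 39.63 − (-16.40) = 56.03 m.
|i_v| = |Δh| / Δz = 3.14 / 56.03 = 0.0560.
Head is higher in the deep piezometer, so vertical flow is upward (discharge condition).

|i_v| ≈ 0.0560; vertical flow is upward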